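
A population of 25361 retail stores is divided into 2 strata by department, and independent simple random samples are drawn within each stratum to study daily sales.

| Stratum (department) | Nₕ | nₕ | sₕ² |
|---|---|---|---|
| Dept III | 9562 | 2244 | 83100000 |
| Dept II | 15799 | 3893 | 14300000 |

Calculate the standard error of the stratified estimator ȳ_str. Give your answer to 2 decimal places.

Var(ȳ_str) = Σₕ Wₕ²(1 − fₕ)sₕ²/nₕ with Wₕ = Nₕ/N, N = 25361.
Dept III: Wₕ = 0.37703561; term = 0.37703561²·(1 − 0.23467894)·83100000/2244 = 4028.9007.
Dept II: Wₕ = 0.62296439; term = 0.62296439²·(1 − 0.24640800)·14300000/3893 = 1074.2723.
Sum = 5103.173.
SE = √(5103.173) = 71.44.

71.44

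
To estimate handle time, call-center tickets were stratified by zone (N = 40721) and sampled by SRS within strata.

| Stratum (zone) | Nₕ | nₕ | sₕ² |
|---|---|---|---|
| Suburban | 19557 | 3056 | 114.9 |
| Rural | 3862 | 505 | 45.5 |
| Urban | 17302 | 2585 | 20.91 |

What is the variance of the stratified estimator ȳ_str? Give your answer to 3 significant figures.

0.00926

Var(ȳ_str) = Σₕ Wₕ²(1 − fₕ)sₕ²/nₕ with Wₕ = Nₕ/N, N = 40721.
Suburban: Wₕ = 0.48026817; term = 0.48026817²·(1 − 0.15626119)·114.9/3056 = 0.0073171559.
Rural: Wₕ = 0.09484050; term = 0.09484050²·(1 − 0.13076126)·45.5/505 = 7.0444446 × 10^-4.
Urban: Wₕ = 0.42489133; term = 0.42489133²·(1 − 0.14940469)·20.91/2585 = 0.0012421448.
Sum = 0.0092637452.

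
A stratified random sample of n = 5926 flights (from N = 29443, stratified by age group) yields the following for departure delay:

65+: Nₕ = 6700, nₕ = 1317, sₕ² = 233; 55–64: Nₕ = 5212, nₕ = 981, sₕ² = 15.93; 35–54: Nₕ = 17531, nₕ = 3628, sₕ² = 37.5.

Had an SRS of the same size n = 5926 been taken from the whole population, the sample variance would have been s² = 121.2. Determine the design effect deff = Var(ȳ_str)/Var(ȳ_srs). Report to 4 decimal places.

0.6538

Var(ȳ_str) = Σ Wₕ²(1−fₕ)sₕ²/nₕ with Wₕ = Nₕ/29443:
  65+: (6700/29443)²·(1−1317/6700)·233/1317 = 0.0073604643
  55–64: (5212/29443)²·(1−981/5212)·15.93/981 = 4.1307611 × 10^-4
  35–54: (17531/29443)²·(1−3628/17531)·37.5/3628 = 0.0029061303
  → Var(ȳ_str) = 0.010679671.
Var(ȳ_srs) = (1 − 5926/29443)·121.2/5926 = 0.016335816.
deff = 0.010679671 / 0.016335816 = 0.6538.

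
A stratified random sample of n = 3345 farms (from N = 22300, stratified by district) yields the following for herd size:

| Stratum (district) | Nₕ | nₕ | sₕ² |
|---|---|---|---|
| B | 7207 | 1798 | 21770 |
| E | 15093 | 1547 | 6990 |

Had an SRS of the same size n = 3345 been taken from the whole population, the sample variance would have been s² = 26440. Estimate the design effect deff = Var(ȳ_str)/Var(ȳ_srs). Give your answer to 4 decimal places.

Var(ȳ_str) = Σ Wₕ²(1−fₕ)sₕ²/nₕ with Wₕ = Nₕ/22300:
  B: (7207/22300)²·(1−1798/7207)·21770/1798 = 0.94914053
  E: (15093/22300)²·(1−1547/15093)·6990/1547 = 1.8576495
  → Var(ȳ_str) = 2.80679.
Var(ȳ_srs) = (1 − 3345/22300)·26440/3345 = 6.7186846.
deff = 2.80679 / 6.7186846 = 0.4178.

0.4178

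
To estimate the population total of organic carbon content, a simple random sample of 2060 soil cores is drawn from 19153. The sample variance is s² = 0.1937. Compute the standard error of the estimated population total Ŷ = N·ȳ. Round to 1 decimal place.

175.5

Var(Ŷ) = N²·Var(ȳ) = N²·(1 − n/N)·s²/n.
f = 2060/19153 = 0.10755495; Var(ȳ) = 0.89244505·0.1937/2060 = 8.3915828 × 10^-5.
Var(Ŷ) = 19153² · (8.3915828 × 10^-5) = 30783.465.
SE(Ŷ) = √(30783.465) = 175.5.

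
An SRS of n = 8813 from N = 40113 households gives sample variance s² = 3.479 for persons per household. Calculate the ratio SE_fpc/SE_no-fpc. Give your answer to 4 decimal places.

f = n/N = 8813/40113 = 0.21970434.
SE_no-fpc = √(s²/n) = 0.019868511; SE_fpc = √((1−f)s²/n) = 0.01755072.
Ratio = √(1−f) = 0.88334346.

0.8833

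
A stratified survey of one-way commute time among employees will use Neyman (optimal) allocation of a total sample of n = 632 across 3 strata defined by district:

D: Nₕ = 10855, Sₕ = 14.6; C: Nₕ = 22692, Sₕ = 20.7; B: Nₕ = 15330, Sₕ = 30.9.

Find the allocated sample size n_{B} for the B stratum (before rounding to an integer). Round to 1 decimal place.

271.7

Neyman allocation: nₕ = n·NₕSₕ / Σⱼ NⱼSⱼ.
Σ NⱼSⱼ = 10855·14.6 + 22692·20.7 + 15330·30.9 = 1.1019044 × 10^6.
n_{B} = 632·15330·30.9 / (1.1019044 × 10^6) = 271.7.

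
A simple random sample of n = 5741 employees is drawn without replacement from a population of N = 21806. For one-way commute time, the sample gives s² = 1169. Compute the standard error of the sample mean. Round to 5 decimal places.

Under SRS without replacement, Var(ȳ) = (1 − f)·s²/n with f = n/N = 5741/21806 = 0.26327616.
Var(ȳ) = (1 − 0.26327616)·1169/5741 = 0.73672384·0.20362306 = 0.15001396.
SE(ȳ) = √(0.15001396) = 0.38732.

0.38732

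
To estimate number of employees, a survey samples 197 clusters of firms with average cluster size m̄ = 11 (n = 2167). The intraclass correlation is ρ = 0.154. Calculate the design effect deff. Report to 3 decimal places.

2.540

deff = 1 + (11 − 1)·0.154 = 1 + 1.54 = 2.54.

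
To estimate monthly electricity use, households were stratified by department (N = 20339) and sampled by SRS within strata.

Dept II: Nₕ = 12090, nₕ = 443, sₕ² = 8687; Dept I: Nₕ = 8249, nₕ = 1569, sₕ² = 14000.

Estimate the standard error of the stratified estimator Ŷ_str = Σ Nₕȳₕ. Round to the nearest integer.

Var(Ŷ_str) = Σₕ Nₕ²(1 − fₕ)sₕ²/nₕ.
Dept II: 12090²·(1 − 443/12090)·8687/443 = 2.7612547 × 10^9.
Dept I: 8249²·(1 − 1569/8249)·14000/1569 = 4.9168036 × 10^8.
Sum = 3.2529351 × 10^9.
SE = √(3.2529351 × 10^9) = 57035.

57035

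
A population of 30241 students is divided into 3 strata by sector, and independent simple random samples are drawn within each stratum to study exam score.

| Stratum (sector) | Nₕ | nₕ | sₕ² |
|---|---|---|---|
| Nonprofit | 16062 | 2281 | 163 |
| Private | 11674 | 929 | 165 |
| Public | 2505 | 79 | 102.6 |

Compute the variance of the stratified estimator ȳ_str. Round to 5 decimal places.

Var(ȳ_str) = Σₕ Wₕ²(1 − fₕ)sₕ²/nₕ with Wₕ = Nₕ/N, N = 30241.
Nonprofit: Wₕ = 0.53113323; term = 0.53113323²·(1 − 0.14201220)·163/2281 = 0.017296187.
Private: Wₕ = 0.38603221; term = 0.38603221²·(1 − 0.07957855)·165/929 = 0.024361389.
Public: Wₕ = 0.08283456; term = 0.08283456²·(1 − 0.03153693)·102.6/79 = 0.0086303121.
Sum = 0.050287888.

0.05029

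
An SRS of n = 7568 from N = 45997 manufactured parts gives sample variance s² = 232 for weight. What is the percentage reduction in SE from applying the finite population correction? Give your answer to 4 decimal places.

8.5961

f = n/N = 7568/45997 = 0.16453247.
SE_no-fpc = √(s²/n) = 0.17508681; SE_fpc = √((1−f)s²/n) = 0.1600362.
Ratio = √(1−f) = 0.91403913. Reduction = 100·(1 − 0.91403913) = 8.5961%.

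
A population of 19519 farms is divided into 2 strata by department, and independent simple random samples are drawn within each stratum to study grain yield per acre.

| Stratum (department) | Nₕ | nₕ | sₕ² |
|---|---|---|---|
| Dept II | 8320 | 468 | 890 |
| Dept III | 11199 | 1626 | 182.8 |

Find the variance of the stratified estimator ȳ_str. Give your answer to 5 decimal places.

Var(ȳ_str) = Σₕ Wₕ²(1 − fₕ)sₕ²/nₕ with Wₕ = Nₕ/N, N = 19519.
Dept II: Wₕ = 0.42625134; term = 0.42625134²·(1 − 0.05625000)·890/468 = 0.32608637.
Dept III: Wₕ = 0.57374866; term = 0.57374866²·(1 − 0.14519153)·182.8/1626 = 0.031634999.
Sum = 0.35772137.

0.35772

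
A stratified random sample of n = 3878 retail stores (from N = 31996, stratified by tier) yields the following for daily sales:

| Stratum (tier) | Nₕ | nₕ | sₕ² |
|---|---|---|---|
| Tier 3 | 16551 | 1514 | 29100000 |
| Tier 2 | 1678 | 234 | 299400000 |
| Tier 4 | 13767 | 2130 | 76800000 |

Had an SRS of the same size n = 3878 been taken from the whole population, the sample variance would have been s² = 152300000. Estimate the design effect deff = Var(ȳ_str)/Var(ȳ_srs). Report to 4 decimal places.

Var(ȳ_str) = Σ Wₕ²(1−fₕ)sₕ²/nₕ with Wₕ = Nₕ/31996:
  Tier 3: (16551/31996)²·(1−1514/16551)·29100000/1514 = 4672.6277
  Tier 2: (1678/31996)²·(1−234/1678)·299400000/234 = 3028.3336
  Tier 4: (13767/31996)²·(1−2130/13767)·76800000/2130 = 5642.4873
  → Var(ȳ_str) = 13343.449.
Var(ȳ_srs) = (1 − 3878/31996)·152300000/3878 = 34512.851.
deff = 13343.449 / 34512.851 = 0.3866.

0.3866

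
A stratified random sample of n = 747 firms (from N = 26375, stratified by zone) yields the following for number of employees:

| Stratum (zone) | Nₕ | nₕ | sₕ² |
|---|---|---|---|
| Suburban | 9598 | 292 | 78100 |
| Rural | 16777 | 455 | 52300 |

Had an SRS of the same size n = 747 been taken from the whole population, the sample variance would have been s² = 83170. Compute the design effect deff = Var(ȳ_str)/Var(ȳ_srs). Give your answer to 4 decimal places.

Var(ȳ_str) = Σ Wₕ²(1−fₕ)sₕ²/nₕ with Wₕ = Nₕ/26375:
  Suburban: (9598/26375)²·(1−292/9598)·78100/292 = 34.342115
  Rural: (16777/26375)²·(1−455/16777)·52300/455 = 45.247338
  → Var(ȳ_str) = 79.589453.
Var(ȳ_srs) = (1 − 747/26375)·83170/747 = 108.18532.
deff = 79.589453 / 108.18532 = 0.7357.

0.7357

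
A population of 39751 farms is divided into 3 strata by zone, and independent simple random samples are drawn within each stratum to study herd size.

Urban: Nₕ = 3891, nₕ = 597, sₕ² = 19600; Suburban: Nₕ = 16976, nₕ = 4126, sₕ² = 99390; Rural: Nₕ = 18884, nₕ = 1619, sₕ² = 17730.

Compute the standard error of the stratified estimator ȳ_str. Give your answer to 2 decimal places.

Var(ȳ_str) = Σₕ Wₕ²(1 − fₕ)sₕ²/nₕ with Wₕ = Nₕ/N, N = 39751.
Urban: Wₕ = 0.09788433; term = 0.09788433²·(1 − 0.15343099)·19600/597 = 0.26629956.
Suburban: Wₕ = 0.42705844; term = 0.42705844²·(1 − 0.24304901)·99390/4126 = 3.3254915.
Rural: Wₕ = 0.47505723; term = 0.47505723²·(1 − 0.08573395)·17730/1619 = 2.2595728.
Sum = 5.8513639.
SE = √(5.8513639) = 2.42.

2.42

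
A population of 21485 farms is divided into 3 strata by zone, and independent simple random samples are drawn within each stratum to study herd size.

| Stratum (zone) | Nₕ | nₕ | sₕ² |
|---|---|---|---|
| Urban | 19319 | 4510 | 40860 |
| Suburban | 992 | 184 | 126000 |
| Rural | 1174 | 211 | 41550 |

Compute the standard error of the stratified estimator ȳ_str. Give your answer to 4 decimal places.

Var(ȳ_str) = Σₕ Wₕ²(1 − fₕ)sₕ²/nₕ with Wₕ = Nₕ/N, N = 21485.
Urban: Wₕ = 0.89918548; term = 0.89918548²·(1 − 0.23344894)·40860/4510 = 5.6151515.
Suburban: Wₕ = 0.04617175; term = 0.04617175²·(1 − 0.18548387)·126000/184 = 1.1890635.
Rural: Wₕ = 0.05464277; term = 0.05464277²·(1 − 0.17972743)·41550/211 = 0.48229442.
Sum = 7.2865094.
SE = √(7.2865094) = 2.6994.

2.6994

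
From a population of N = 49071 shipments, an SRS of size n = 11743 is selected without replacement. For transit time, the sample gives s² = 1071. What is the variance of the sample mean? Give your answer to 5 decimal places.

Under SRS without replacement, Var(ȳ) = (1 − f)·s²/n with f = n/N = 11743/49071 = 0.23930631.
Var(ȳ) = (1 − 0.23930631)·1071/11743 = 0.76069369·0.09120327 = 0.069377752.

0.06938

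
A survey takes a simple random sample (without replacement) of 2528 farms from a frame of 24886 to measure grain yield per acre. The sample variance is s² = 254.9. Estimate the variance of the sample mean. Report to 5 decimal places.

0.09059

Under SRS without replacement, Var(ȳ) = (1 − f)·s²/n with f = n/N = 2528/24886 = 0.10158322.
Var(ȳ) = (1 − 0.10158322)·254.9/2528 = 0.89841678·0.1008307 = 0.090587989.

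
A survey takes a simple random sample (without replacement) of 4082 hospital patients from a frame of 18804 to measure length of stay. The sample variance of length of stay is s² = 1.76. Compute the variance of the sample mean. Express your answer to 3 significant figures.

3.38 × 10^-4

Under SRS without replacement, Var(ȳ) = (1 − f)·s²/n with f = n/N = 4082/18804 = 0.21708147.
Var(ȳ) = (1 − 0.21708147)·1.76/4082 = 0.78291853·4.311612 × 10^-4 = 3.3756409 × 10^-4.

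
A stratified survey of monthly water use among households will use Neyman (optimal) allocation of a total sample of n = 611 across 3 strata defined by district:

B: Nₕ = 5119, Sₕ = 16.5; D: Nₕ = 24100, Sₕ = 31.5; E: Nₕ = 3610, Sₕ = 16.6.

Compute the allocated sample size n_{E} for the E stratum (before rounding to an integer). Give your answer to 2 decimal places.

40.52

Neyman allocation: nₕ = n·NₕSₕ / Σⱼ NⱼSⱼ.
Σ NⱼSⱼ = 5119·16.5 + 24100·31.5 + 3610·16.6 = 903539.5.
n_{E} = 611·3610·16.6 / 903539.5 = 40.52.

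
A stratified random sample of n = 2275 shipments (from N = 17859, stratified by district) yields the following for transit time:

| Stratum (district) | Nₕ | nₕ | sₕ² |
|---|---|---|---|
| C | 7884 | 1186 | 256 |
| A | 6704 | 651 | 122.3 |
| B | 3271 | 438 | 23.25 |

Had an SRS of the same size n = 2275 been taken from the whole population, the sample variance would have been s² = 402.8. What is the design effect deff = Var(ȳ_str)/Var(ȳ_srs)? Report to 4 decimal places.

Var(ȳ_str) = Σ Wₕ²(1−fₕ)sₕ²/nₕ with Wₕ = Nₕ/17859:
  C: (7884/17859)²·(1−1186/7884)·256/1186 = 0.035738207
  A: (6704/17859)²·(1−651/6704)·122.3/651 = 0.02390209
  B: (3271/17859)²·(1−438/3271)·23.25/438 = 0.0015422745
  → Var(ȳ_str) = 0.061182572.
Var(ȳ_srs) = (1 − 2275/17859)·402.8/2275 = 0.15450049.
deff = 0.061182572 / 0.15450049 = 0.3960.

0.3960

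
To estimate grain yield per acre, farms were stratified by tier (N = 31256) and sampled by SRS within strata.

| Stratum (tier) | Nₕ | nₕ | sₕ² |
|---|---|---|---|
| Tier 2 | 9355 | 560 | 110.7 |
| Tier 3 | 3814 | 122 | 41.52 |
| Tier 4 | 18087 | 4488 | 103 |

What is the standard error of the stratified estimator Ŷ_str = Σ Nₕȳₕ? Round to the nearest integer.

5167

Var(Ŷ_str) = Σₕ Nₕ²(1 − fₕ)sₕ²/nₕ.
Tier 2: 9355²·(1 − 560/9355)·110.7/560 = 1.6264444 × 10^7.
Tier 3: 3814²·(1 − 122/3814)·41.52/122 = 4.7922547 × 10^6.
Tier 4: 18087²·(1 − 4488/18087)·103/4488 = 5.6449213 × 10^6.
Sum = 2.670162 × 10^7.
SE = √(2.670162 × 10^7) = 5167.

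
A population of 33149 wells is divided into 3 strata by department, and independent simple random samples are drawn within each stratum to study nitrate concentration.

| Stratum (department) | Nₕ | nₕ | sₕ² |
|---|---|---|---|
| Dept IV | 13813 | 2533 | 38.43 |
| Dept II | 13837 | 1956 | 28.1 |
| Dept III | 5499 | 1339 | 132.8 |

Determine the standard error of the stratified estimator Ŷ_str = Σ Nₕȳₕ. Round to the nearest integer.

2645

Var(Ŷ_str) = Σₕ Nₕ²(1 − fₕ)sₕ²/nₕ.
Dept IV: 13813²·(1 − 2533/13813)·38.43/2533 = 2.3639174 × 10^6.
Dept II: 13837²·(1 − 1956/13837)·28.1/1956 = 2.3617417 × 10^6.
Dept III: 5499²·(1 − 1339/5499)·132.8/1339 = 2.2687913 × 10^6.
Sum = 6.9944504 × 10^6.
SE = √(6.9944504 × 10^6) = 2645.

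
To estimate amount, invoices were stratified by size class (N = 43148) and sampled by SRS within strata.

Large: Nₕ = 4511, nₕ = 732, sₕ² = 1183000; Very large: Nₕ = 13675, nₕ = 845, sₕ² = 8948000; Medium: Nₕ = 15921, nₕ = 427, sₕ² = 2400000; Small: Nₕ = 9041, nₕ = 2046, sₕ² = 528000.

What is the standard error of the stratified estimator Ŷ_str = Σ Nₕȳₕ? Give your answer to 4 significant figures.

1.813 × 10^6

Var(Ŷ_str) = Σₕ Nₕ²(1 − fₕ)sₕ²/nₕ.
Large: 4511²·(1 − 732/4511)·1183000/732 = 2.7550113 × 10^10.
Very large: 13675²·(1 − 845/13675)·8948000/845 = 1.8579039 × 10^12.
Medium: 15921²·(1 − 427/15921)·2400000/427 = 1.3864917 × 10^12.
Small: 9041²·(1 − 2046/9041)·528000/2046 = 1.6320463 × 10^10.
Sum = 3.2882662 × 10^12.
SE = √(3.2882662 × 10^12) = 1.813 × 10^6.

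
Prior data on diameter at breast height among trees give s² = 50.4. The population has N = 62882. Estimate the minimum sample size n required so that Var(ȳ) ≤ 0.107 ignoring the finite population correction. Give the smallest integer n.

472

Without fpc, n₀ = s²/D = 50.4/0.107 = 471.0280.
Rounding up, n = 472.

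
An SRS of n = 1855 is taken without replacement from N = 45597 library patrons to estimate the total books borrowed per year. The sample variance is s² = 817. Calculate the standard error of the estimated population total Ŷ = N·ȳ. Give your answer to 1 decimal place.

Var(Ŷ) = N²·Var(ȳ) = N²·(1 − n/N)·s²/n.
f = 1855/45597 = 0.04068250; Var(ȳ) = 0.95931750·817/1855 = 0.42251342.
Var(Ŷ) = 45597² · 0.42251342 = 8.7844191 × 10^8.
SE(Ŷ) = √(8.7844191 × 10^8) = 29638.5.

29638.5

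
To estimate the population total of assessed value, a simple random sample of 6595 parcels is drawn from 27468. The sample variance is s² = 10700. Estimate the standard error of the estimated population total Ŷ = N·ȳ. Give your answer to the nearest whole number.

Var(Ŷ) = N²·Var(ȳ) = N²·(1 − n/N)·s²/n.
f = 6595/27468 = 0.24009757; Var(ȳ) = 0.75990243·10700/6595 = 1.232897.
Var(Ŷ) = 27468² · 1.232897 = 9.3020972 × 10^8.
SE(Ŷ) = √(9.3020972 × 10^8) = 30499.

30499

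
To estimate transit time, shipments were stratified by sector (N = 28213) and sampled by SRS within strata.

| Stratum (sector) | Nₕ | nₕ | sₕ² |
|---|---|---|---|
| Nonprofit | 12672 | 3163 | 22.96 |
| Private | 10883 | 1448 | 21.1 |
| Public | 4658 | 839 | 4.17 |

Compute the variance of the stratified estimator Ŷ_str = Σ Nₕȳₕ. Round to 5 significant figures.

Var(Ŷ_str) = Σₕ Nₕ²(1 − fₕ)sₕ²/nₕ.
Nonprofit: 12672²·(1 − 3163/12672)·22.96/3163 = 874687.06.
Private: 10883²·(1 − 1448/10883)·21.1/1448 = 1.4962509 × 10^6.
Public: 4658²·(1 − 839/4658)·4.17/839 = 88414.447.
Sum = 2.4593524 × 10^6.

2.4594 × 10^6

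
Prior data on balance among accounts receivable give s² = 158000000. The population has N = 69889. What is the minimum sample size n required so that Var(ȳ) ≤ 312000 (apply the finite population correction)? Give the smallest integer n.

503

Without fpc, n₀ = s²/D = 158000000/312000 = 506.4103.
With fpc, (1 − n/N)·s²/n ≤ D requires n ≥ n₀/(1 + n₀/N) = 506.4103/(1 + 506.4103/69889) = 502.7673.
Rounding up, n = 503.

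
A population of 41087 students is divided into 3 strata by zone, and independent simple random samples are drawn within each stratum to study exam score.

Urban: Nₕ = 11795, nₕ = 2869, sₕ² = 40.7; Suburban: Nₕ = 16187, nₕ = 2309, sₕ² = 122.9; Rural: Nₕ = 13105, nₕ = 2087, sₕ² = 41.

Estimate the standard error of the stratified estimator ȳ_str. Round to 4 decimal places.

0.0982

Var(ȳ_str) = Σₕ Wₕ²(1 − fₕ)sₕ²/nₕ with Wₕ = Nₕ/N, N = 41087.
Urban: Wₕ = 0.28707377; term = 0.28707377²·(1 − 0.24323866)·40.7/2869 = 8.8472811 × 10^-4.
Suburban: Wₕ = 0.39396890; term = 0.39396890²·(1 − 0.14264533)·122.9/2309 = 0.00708292.
Rural: Wₕ = 0.31895733; term = 0.31895733²·(1 − 0.15925219)·41/2087 = 0.0016803213.
Sum = 0.0096479694.
SE = √(0.0096479694) = 0.0982.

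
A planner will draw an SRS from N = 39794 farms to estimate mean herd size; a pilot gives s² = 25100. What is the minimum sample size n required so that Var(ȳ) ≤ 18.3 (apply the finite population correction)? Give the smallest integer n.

1326

Without fpc, n₀ = s²/D = 25100/18.3 = 1371.5847.
With fpc, (1 − n/N)·s²/n ≤ D requires n ≥ n₀/(1 + n₀/N) = 1371.5847/(1 + 1371.5847/39794) = 1325.8852.
Rounding up, n = 1326.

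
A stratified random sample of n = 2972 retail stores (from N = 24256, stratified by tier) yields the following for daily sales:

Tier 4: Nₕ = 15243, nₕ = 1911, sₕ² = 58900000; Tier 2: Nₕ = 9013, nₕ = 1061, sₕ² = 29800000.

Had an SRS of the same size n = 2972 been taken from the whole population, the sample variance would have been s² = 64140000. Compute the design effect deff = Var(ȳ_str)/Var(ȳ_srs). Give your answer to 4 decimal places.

Var(ȳ_str) = Σ Wₕ²(1−fₕ)sₕ²/nₕ with Wₕ = Nₕ/24256:
  Tier 4: (15243/24256)²·(1−1911/15243)·58900000/1911 = 10645.89
  Tier 2: (9013/24256)²·(1−1061/9013)·29800000/1061 = 3421.4347
  → Var(ȳ_str) = 14067.325.
Var(ȳ_srs) = (1 − 2972/24256)·64140000/2972 = 18937.132.
deff = 14067.325 / 18937.132 = 0.7428.

0.7428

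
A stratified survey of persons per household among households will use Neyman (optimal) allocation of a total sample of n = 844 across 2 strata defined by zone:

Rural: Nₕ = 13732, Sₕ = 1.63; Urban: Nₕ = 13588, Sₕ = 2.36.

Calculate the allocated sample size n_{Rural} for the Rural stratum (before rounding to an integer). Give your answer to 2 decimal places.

Neyman allocation: nₕ = n·NₕSₕ / Σⱼ NⱼSⱼ.
Σ NⱼSⱼ = 13732·1.63 + 13588·2.36 = 54450.84.
n_{Rural} = 844·13732·1.63 / 54450.84 = 346.94.

346.94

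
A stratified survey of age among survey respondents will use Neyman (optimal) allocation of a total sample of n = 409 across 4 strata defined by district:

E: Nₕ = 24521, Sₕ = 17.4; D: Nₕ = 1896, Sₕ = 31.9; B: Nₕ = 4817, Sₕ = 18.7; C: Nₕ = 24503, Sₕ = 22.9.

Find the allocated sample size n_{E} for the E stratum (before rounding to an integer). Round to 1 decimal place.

153.3

Neyman allocation: nₕ = n·NₕSₕ / Σⱼ NⱼSⱼ.
Σ NⱼSⱼ = 24521·17.4 + 1896·31.9 + 4817·18.7 + 24503·22.9 = 1.1383444 × 10^6.
n_{E} = 409·24521·17.4 / (1.1383444 × 10^6) = 153.3.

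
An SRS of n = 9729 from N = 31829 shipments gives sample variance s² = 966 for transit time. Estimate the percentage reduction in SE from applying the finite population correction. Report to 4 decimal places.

16.6732

f = n/N = 9729/31829 = 0.30566465.
SE_no-fpc = √(s²/n) = 0.3151044; SE_fpc = √((1−f)s²/n) = 0.26256637.
Ratio = √(1−f) = 0.83326788. Reduction = 100·(1 − 0.83326788) = 16.6732%.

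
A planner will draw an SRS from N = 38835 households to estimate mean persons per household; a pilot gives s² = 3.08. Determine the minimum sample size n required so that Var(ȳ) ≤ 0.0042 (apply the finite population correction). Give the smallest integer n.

720

Without fpc, n₀ = s²/D = 3.08/0.0042 = 733.3333.
With fpc, (1 − n/N)·s²/n ≤ D requires n ≥ n₀/(1 + n₀/N) = 733.3333/(1 + 733.3333/38835) = 719.7422.
Rounding up, n = 720.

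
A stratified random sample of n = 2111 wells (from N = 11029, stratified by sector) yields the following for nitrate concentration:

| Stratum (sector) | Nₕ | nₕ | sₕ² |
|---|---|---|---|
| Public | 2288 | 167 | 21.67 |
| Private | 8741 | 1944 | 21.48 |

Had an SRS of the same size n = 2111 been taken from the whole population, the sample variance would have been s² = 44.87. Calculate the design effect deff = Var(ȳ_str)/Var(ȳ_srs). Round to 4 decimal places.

0.6152

Var(ȳ_str) = Σ Wₕ²(1−fₕ)sₕ²/nₕ with Wₕ = Nₕ/11029:
  Public: (2288/11029)²·(1−167/2288)·21.67/167 = 0.0051768652
  Private: (8741/11029)²·(1−1944/8741)·21.48/1944 = 0.005396897
  → Var(ȳ_str) = 0.010573762.
Var(ȳ_srs) = (1 − 2111/11029)·44.87/2111 = 0.017186964.
deff = 0.010573762 / 0.017186964 = 0.6152.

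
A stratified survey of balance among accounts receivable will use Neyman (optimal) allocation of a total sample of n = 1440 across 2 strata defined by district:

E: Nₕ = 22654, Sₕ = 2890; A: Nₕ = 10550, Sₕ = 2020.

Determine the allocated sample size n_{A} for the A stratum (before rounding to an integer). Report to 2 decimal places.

Neyman allocation: nₕ = n·NₕSₕ / Σⱼ NⱼSⱼ.
Σ NⱼSⱼ = 22654·2890 + 10550·2020 = 8.678106 × 10^7.
n_{A} = 1440·10550·2020 / (8.678106 × 10^7) = 353.62.

353.62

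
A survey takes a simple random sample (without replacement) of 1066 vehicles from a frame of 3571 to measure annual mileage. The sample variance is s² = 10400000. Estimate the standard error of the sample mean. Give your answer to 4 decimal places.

Under SRS without replacement, Var(ȳ) = (1 − f)·s²/n with f = n/N = 1066/3571 = 0.29851582.
Var(ȳ) = (1 − 0.29851582)·10400000/1066 = 0.70148418·9756.0976 = 6843.7481.
SE(ȳ) = √(6843.7481) = 82.7269.

82.7269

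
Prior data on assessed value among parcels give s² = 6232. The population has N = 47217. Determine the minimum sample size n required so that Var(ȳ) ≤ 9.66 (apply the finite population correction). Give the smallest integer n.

Without fpc, n₀ = s²/D = 6232/9.66 = 645.1346.
With fpc, (1 − n/N)·s²/n ≤ D requires n ≥ n₀/(1 + n₀/N) = 645.1346/(1 + 645.1346/47217) = 636.4388.
Rounding up, n = 637.

637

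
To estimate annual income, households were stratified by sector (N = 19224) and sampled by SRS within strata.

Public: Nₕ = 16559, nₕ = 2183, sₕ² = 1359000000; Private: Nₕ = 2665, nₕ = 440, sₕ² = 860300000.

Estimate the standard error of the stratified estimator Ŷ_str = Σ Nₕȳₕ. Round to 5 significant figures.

Var(Ŷ_str) = Σₕ Nₕ²(1 − fₕ)sₕ²/nₕ.
Public: 16559²·(1 − 2183/16559)·1359000000/2183 = 1.4819648 × 10^14.
Private: 2665²·(1 − 440/2665)·860300000/440 = 1.1593765 × 10^13.
Sum = 1.5979025 × 10^14.
SE = √(1.5979025 × 10^14) = 1.2641 × 10^7.

1.2641 × 10^7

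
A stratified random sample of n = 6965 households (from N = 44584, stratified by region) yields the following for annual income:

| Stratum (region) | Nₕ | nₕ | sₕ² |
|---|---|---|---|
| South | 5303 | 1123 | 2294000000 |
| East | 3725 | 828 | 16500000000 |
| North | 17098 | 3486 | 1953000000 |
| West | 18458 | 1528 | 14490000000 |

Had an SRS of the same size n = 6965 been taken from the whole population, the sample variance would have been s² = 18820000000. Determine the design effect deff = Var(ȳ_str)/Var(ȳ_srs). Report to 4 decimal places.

Var(ȳ_str) = Σ Wₕ²(1−fₕ)sₕ²/nₕ with Wₕ = Nₕ/44584:
  South: (5303/44584)²·(1−1123/5303)·2294000000/1123 = 22779.989
  East: (3725/44584)²·(1−828/3725)·16500000000/828 = 108185.81
  North: (17098/44584)²·(1−3486/17098)·1953000000/3486 = 65597.011
  West: (18458/44584)²·(1−1528/18458)·14490000000/1528 = 1.4908315 × 10^6
  → Var(ȳ_str) = 1.6873943 × 10^6.
Var(ȳ_srs) = (1 − 6965/44584)·18820000000/6965 = 2.2799573 × 10^6.
deff = (1.6873943 × 10^6) / (2.2799573 × 10^6) = 0.7401.

0.7401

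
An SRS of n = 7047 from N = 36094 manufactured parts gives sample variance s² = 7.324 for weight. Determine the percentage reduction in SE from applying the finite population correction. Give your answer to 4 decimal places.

f = n/N = 7047/36094 = 0.19524021.
SE_no-fpc = √(s²/n) = 0.032238293; SE_fpc = √((1−f)s²/n) = 0.028920458.
Ratio = √(1−f) = 0.89708405. Reduction = 100·(1 − 0.89708405) = 10.2916%.

10.2916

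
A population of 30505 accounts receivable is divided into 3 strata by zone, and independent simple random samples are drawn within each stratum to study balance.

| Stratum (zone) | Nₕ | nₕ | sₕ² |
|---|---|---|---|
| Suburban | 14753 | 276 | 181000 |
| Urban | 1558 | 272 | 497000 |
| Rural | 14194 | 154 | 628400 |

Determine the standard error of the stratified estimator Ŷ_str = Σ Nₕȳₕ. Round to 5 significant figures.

978220

Var(Ŷ_str) = Σₕ Nₕ²(1 − fₕ)sₕ²/nₕ.
Suburban: 14753²·(1 − 276/14753)·181000/276 = 1.4006461 × 10^11.
Urban: 1558²·(1 − 272/1558)·497000/272 = 3.6609678 × 10^9.
Rural: 14194²·(1 − 154/14194)·628400/154 = 8.1318126 × 10^11.
Sum = 9.5690684 × 10^11.
SE = √(9.5690684 × 10^11) = 978220.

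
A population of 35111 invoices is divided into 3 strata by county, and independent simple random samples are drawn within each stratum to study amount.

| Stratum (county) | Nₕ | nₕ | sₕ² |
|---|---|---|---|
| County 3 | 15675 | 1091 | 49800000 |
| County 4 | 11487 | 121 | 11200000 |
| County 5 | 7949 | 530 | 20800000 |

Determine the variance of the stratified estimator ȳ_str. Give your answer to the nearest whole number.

Var(ȳ_str) = Σₕ Wₕ²(1 − fₕ)sₕ²/nₕ with Wₕ = Nₕ/N, N = 35111.
County 3: Wₕ = 0.44644129; term = 0.44644129²·(1 − 0.06960128)·49800000/1091 = 8464.5213.
County 4: Wₕ = 0.32716243; term = 0.32716243²·(1 − 0.01053365)·11200000/121 = 9803.0344.
County 5: Wₕ = 0.22639629; term = 0.22639629²·(1 − 0.06667505)·20800000/530 = 1877.4092.
Sum = 20144.965.

20145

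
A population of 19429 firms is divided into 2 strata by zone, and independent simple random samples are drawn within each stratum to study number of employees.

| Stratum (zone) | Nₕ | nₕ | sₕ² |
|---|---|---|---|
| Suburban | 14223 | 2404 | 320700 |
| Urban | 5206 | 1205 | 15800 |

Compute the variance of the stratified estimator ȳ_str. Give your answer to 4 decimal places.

60.1302

Var(ȳ_str) = Σₕ Wₕ²(1 − fₕ)sₕ²/nₕ with Wₕ = Nₕ/N, N = 19429.
Suburban: Wₕ = 0.73205003; term = 0.73205003²·(1 − 0.16902201)·320700/2404 = 59.406716.
Urban: Wₕ = 0.26794997; term = 0.26794997²·(1 − 0.23146370)·15800/1205 = 0.72350554.
Sum = 60.130222.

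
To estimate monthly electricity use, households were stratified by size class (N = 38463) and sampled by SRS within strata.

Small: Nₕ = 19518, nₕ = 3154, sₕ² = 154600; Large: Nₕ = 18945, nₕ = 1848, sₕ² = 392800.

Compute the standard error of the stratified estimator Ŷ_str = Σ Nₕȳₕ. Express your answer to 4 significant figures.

Var(Ŷ_str) = Σₕ Nₕ²(1 − fₕ)sₕ²/nₕ.
Small: 19518²·(1 − 3154/19518)·154600/3154 = 1.5655703 × 10^10.
Large: 18945²·(1 − 1848/18945)·392800/1848 = 6.8846844 × 10^10.
Sum = 8.4502547 × 10^10.
SE = √(8.4502547 × 10^10) = 290700.

290700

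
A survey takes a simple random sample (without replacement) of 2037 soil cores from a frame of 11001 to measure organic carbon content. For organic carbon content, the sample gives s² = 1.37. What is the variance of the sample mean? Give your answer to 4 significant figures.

5.480 × 10^-4

Under SRS without replacement, Var(ȳ) = (1 − f)·s²/n with f = n/N = 2037/11001 = 0.18516499.
Var(ȳ) = (1 − 0.18516499)·1.37/2037 = 0.81483501·6.7255768 × 10^-4 = 5.4802355 × 10^-4.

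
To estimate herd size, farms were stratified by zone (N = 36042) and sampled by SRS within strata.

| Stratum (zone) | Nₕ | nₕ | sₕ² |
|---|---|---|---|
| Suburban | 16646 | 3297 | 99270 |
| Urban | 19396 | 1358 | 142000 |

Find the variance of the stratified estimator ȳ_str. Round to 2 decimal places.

Var(ȳ_str) = Σₕ Wₕ²(1 − fₕ)sₕ²/nₕ with Wₕ = Nₕ/N, N = 36042.
Suburban: Wₕ = 0.46185006; term = 0.46185006²·(1 − 0.19806560)·99270/3297 = 5.1503878.
Urban: Wₕ = 0.53814994; term = 0.53814994²·(1 − 0.07001444)·142000/1358 = 28.162511.
Sum = 33.312899.

33.31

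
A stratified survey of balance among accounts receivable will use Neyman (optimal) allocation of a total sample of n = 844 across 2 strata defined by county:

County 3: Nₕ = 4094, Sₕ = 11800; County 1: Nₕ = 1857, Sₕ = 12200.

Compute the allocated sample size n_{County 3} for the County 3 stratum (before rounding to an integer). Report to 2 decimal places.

Neyman allocation: nₕ = n·NₕSₕ / Σⱼ NⱼSⱼ.
Σ NⱼSⱼ = 4094·11800 + 1857·12200 = 7.09646 × 10^7.
n_{County 3} = 844·4094·11800 / (7.09646 × 10^7) = 574.55.

574.55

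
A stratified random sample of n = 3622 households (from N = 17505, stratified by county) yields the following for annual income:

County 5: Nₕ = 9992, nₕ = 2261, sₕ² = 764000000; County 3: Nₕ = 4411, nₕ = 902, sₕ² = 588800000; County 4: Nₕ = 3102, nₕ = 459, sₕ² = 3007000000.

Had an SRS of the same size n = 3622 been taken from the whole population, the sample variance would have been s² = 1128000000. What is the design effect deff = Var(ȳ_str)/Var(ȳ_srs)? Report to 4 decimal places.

1.1880

Var(ȳ_str) = Σ Wₕ²(1−fₕ)sₕ²/nₕ with Wₕ = Nₕ/17505:
  County 5: (9992/17505)²·(1−2261/9992)·764000000/2261 = 85183.732
  County 3: (4411/17505)²·(1−902/4411)·588800000/902 = 32972.924
  County 4: (3102/17505)²·(1−459/3102)·3007000000/459 = 175281.25
  → Var(ȳ_str) = 293437.91.
Var(ȳ_srs) = (1 − 3622/17505)·1128000000/3622 = 246991.42.
deff = 293437.91 / 246991.42 = 1.1880.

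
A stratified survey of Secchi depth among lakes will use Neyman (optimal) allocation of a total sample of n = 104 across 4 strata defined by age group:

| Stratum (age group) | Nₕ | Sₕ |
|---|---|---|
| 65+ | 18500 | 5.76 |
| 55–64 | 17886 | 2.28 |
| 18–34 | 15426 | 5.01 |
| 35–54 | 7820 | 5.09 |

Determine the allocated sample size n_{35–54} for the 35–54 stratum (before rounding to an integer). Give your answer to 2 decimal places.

15.65

Neyman allocation: nₕ = n·NₕSₕ / Σⱼ NⱼSⱼ.
Σ NⱼSⱼ = 18500·5.76 + 17886·2.28 + 15426·5.01 + 7820·5.09 = 264428.14.
n_{35–54} = 104·7820·5.09 / 264428.14 = 15.65.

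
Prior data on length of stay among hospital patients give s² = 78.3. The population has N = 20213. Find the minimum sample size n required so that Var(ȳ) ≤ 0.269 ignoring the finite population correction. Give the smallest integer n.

Without fpc, n₀ = s²/D = 78.3/0.269 = 291.0781.
Rounding up, n = 292.

292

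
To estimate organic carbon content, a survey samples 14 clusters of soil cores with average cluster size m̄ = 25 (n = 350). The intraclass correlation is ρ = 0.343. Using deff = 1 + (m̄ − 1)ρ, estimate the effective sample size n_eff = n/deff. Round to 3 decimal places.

37.912

deff = 1 + (25 − 1)·0.343 = 1 + 8.232 = 9.232.
n_eff = 350 / 9.232 = 37.912.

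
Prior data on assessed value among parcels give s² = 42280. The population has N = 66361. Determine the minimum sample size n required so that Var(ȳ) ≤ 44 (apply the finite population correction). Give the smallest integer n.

Without fpc, n₀ = s²/D = 42280/44 = 960.9091.
With fpc, (1 − n/N)·s²/n ≤ D requires n ≥ n₀/(1 + n₀/N) = 960.9091/(1 + 960.9091/66361) = 947.1937.
Rounding up, n = 948.

948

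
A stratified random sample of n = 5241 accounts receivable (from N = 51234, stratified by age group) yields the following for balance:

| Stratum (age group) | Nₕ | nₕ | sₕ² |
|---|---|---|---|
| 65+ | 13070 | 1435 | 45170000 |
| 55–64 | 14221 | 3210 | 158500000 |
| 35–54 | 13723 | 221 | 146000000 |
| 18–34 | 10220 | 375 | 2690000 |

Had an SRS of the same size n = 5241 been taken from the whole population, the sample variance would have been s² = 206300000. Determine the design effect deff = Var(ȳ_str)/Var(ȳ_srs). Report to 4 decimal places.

Var(ȳ_str) = Σ Wₕ²(1−fₕ)sₕ²/nₕ with Wₕ = Nₕ/51234:
  65+: (13070/51234)²·(1−1435/13070)·45170000/1435 = 1823.575
  55–64: (14221/51234)²·(1−3210/14221)·158500000/3210 = 2945.5378
  35–54: (13723/51234)²·(1−221/13723)·146000000/221 = 46632.771
  18–34: (10220/51234)²·(1−375/10220)·2690000/375 = 274.961
  → Var(ȳ_str) = 51676.845.
Var(ȳ_srs) = (1 − 5241/51234)·206300000/5241 = 35336.094.
deff = 51676.845 / 35336.094 = 1.4624.

1.4624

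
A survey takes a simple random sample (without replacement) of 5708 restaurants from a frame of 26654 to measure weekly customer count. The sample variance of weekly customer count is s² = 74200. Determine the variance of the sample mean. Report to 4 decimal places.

Under SRS without replacement, Var(ȳ) = (1 − f)·s²/n with f = n/N = 5708/26654 = 0.21415172.
Var(ȳ) = (1 − 0.21415172)·74200/5708 = 0.78584828·12.999299 = 10.215477.

10.2155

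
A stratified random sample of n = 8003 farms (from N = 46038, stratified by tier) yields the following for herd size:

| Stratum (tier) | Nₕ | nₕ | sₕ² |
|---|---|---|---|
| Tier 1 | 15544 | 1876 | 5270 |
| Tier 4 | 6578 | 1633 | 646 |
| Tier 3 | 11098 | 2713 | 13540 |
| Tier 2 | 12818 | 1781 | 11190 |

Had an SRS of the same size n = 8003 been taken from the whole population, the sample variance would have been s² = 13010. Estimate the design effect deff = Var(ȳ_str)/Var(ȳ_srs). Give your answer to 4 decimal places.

Var(ȳ_str) = Σ Wₕ²(1−fₕ)sₕ²/nₕ with Wₕ = Nₕ/46038:
  Tier 1: (15544/46038)²·(1−1876/15544)·5270/1876 = 0.28158703
  Tier 4: (6578/46038)²·(1−1633/6578)·646/1633 = 0.0060711869
  Tier 3: (11098/46038)²·(1−2713/11098)·13540/2713 = 0.21912088
  Tier 2: (12818/46038)²·(1−1781/12818)·11190/1781 = 0.41937697
  → Var(ȳ_str) = 0.92615607.
Var(ȳ_srs) = (1 − 8003/46038)·13010/8003 = 1.3430477.
deff = 0.92615607 / 1.3430477 = 0.6896.

0.6896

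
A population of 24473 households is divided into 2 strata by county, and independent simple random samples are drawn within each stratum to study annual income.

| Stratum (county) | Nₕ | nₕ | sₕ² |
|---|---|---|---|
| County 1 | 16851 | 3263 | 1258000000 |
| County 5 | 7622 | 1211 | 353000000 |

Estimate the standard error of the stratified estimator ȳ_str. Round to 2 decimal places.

Var(ȳ_str) = Σₕ Wₕ²(1 − fₕ)sₕ²/nₕ with Wₕ = Nₕ/N, N = 24473.
County 1: Wₕ = 0.68855473; term = 0.68855473²·(1 − 0.19363836)·1258000000/3263 = 147390.8.
County 5: Wₕ = 0.31144527; term = 0.31144527²·(1 − 0.15888218)·353000000/1211 = 23782.136.
Sum = 171172.94.
SE = √(171172.94) = 413.73.

413.73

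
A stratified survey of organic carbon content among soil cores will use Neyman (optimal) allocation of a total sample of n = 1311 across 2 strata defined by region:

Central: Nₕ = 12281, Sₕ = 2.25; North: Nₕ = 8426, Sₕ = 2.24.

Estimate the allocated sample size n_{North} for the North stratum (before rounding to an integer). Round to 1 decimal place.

532.1

Neyman allocation: nₕ = n·NₕSₕ / Σⱼ NⱼSⱼ.
Σ NⱼSⱼ = 12281·2.25 + 8426·2.24 = 46506.49.
n_{North} = 1311·8426·2.24 / 46506.49 = 532.1.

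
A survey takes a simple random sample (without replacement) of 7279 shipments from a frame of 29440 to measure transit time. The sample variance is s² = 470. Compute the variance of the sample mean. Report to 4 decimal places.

Under SRS without replacement, Var(ȳ) = (1 − f)·s²/n with f = n/N = 7279/29440 = 0.24724864.
Var(ȳ) = (1 − 0.24724864)·470/7279 = 0.75275136·0.064569309 = 0.048604635.

0.0486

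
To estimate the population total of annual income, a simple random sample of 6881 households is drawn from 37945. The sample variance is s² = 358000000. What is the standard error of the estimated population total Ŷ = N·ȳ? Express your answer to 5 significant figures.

7.8311 × 10^6

Var(Ŷ) = N²·Var(ȳ) = N²·(1 − n/N)·s²/n.
f = 6881/37945 = 0.18134142; Var(ȳ) = 0.81865858·358000000/6881 = 42592.613.
Var(Ŷ) = 37945² · 42592.613 = 6.1325825 × 10^13.
SE(Ŷ) = √(6.1325825 × 10^13) = 7.8311 × 10^6.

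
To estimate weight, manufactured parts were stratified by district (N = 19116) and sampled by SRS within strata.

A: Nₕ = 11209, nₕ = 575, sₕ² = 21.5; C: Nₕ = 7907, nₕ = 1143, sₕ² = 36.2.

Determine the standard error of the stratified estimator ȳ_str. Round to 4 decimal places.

0.1297

Var(ȳ_str) = Σₕ Wₕ²(1 − fₕ)sₕ²/nₕ with Wₕ = Nₕ/N, N = 19116.
A: Wₕ = 0.58636744; term = 0.58636744²·(1 − 0.05129806)·21.5/575 = 0.012196637.
C: Wₕ = 0.41363256; term = 0.41363256²·(1 − 0.14455546)·36.2/1143 = 0.0046353618.
Sum = 0.016831999.
SE = √(0.016831999) = 0.1297.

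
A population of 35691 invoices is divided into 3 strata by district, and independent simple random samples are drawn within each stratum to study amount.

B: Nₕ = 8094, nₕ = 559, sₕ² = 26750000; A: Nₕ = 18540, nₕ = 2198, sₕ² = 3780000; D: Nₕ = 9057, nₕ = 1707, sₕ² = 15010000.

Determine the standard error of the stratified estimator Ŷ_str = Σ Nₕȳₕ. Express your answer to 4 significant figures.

Var(Ŷ_str) = Σₕ Nₕ²(1 − fₕ)sₕ²/nₕ.
B: 8094²·(1 − 559/8094)·26750000/559 = 2.9184915 × 10^12.
A: 18540²·(1 − 2198/18540)·3780000/2198 = 5.2104958 × 10^11.
D: 9057²·(1 − 1707/9057)·15010000/1707 = 5.8535439 × 10^11.
Sum = 4.0248955 × 10^12.
SE = √(4.0248955 × 10^12) = 2.006 × 10^6.

2.006 × 10^6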